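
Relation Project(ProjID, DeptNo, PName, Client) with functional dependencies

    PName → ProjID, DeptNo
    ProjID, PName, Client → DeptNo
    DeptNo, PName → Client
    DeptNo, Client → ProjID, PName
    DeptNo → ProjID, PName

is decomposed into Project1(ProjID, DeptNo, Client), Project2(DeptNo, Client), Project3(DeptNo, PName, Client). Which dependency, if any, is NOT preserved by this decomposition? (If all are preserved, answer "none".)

PName → ProjID, DeptNo: restricted closure across fragments reaches ProjID, DeptNo.
ProjID, PName, Client → DeptNo: restricted closure across fragments reaches DeptNo.
DeptNo, PName → Client lies within Project3.
DeptNo, Client → ProjID, PName: restricted closure across fragments reaches ProjID, PName.
DeptNo → ProjID, PName: restricted closure across fragments reaches ProjID, PName.
Every dependency is enforceable on the fragments, so the decomposition is dependency-preserving.

none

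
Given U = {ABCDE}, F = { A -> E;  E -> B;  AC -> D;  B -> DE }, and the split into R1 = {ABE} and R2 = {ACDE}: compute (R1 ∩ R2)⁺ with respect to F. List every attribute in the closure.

ABDE

R1 ∩ R2 = {AE}.
E → B applies, adding B
B → DE applies, adding D
Closure: {ABDE}.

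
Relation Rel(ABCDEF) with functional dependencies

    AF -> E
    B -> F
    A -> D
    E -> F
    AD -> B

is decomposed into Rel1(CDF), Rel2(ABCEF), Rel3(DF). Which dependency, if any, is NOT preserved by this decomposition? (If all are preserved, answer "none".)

A -> D

Check A → D: no single fragment contains all of {AD}, and the restricted closure of {A} across the fragments never reaches {D}.
AF → E is preserved.
B → F is preserved.
E → F is preserved.
AD → B is preserved.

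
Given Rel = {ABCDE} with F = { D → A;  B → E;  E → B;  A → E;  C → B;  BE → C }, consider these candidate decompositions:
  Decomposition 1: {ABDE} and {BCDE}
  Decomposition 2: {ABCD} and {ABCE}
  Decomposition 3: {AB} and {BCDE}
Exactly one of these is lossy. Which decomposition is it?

Decomposition 1: common = {BDE}, closure = {ABCDE} → lossless.
Decomposition 2: common = {ABC}, closure = {ABCE} → lossless.
Decomposition 3: common = {B}, closure = {BCE} → lossy.

Decomposition 3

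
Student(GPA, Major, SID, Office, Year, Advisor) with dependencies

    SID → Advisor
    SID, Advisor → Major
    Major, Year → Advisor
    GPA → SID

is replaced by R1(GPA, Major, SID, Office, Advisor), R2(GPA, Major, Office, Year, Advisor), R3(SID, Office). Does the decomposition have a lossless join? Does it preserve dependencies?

Lossless test (chase): Rows 1 and 3 agree on SID; apply SID→Advisor and equate their Advisor entries. Rows 1 and 3 agree on SID, Advisor; apply SID, Advisor→Major and equate their Major entries. Rows 1 and 2 agree on GPA; apply GPA→SID and equate their SID entries. Row 2 is now all distinguished symbols — the join is lossless.
Dependency preservation: every FD's attributes lie within a single fragment, so each can be enforced locally — preserved.

lossless and dependency-preserving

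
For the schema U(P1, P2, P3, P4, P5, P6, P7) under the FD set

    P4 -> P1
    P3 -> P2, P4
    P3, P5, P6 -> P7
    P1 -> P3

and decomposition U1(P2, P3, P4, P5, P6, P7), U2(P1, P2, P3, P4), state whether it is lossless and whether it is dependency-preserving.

Lossless test: (P2, P3, P4)⁺ = {P1, P2, P3, P4}, which contains all of one fragment — lossless.
Dependency preservation: every FD's attributes lie within a single fragment, so each can be enforced locally — preserved.

lossless and dependency-preserving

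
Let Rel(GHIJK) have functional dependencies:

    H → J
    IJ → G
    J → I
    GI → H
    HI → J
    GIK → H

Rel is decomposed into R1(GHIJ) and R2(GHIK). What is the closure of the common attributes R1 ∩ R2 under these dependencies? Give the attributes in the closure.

GHIJ

R1 ∩ R2 = {GHI}.
H → J applies, adding J
Closure: {GHIJ}.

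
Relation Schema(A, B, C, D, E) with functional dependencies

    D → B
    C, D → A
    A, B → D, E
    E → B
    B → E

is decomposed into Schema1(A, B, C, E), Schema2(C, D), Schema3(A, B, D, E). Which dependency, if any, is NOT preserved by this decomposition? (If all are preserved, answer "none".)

Check C, D → A: no single fragment contains all of {A, C, D}, and the restricted closure of {C, D} across the fragments never reaches {A}.
D → B is preserved.
A, B → D, E is preserved.
E → B is preserved.
B → E is preserved.

C, D → A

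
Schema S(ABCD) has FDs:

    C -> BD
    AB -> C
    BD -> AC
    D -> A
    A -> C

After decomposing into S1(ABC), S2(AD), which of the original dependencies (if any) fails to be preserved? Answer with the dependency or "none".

none

C → BD: restricted closure across fragments reaches BD.
AB → C lies within S1.
BD → AC: restricted closure across fragments reaches AC.
D → A lies within S2.
A → C lies within S1.
Every dependency is enforceable on the fragments, so the decomposition is dependency-preserving.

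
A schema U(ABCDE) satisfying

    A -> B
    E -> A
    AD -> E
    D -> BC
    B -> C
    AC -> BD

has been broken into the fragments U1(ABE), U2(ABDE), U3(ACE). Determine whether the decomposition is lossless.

Yes

Chase test. Columns are ABCDE; row i has aⱼ where attribute j ∈ Ui, else bᵢⱼ.
Initial tableau (one row per fragment):
  row 1: a1 a2 b13 b14 a5
  row 2: a1 a2 b23 a4 a5
  row 3: a1 b32 a3 b34 a5
Rows 1 and 3 agree on A; apply A→B and equate their B entries.
Rows 1 and 2 agree on B; apply B→C and equate their C entries.
Rows 1 and 3 agree on B; apply B→C and equate their C entries.
Rows 1 and 2 agree on AC; apply AC→BD and equate their BD entries.
Rows 1 and 3 agree on AC; apply AC→BD and equate their BD entries.
Row 1 is now all distinguished symbols — the join is lossless.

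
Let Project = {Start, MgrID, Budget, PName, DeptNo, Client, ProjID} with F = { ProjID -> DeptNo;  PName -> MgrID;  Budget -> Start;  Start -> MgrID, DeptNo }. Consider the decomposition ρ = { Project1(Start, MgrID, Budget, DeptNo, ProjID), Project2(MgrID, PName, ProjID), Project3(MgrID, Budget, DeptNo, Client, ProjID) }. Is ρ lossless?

Chase test. Columns are Start, MgrID, Budget, PName, DeptNo, Client, ProjID; row i has aⱼ where attribute j ∈ Projecti, else bᵢⱼ.
Initial tableau (one row per fragment):
  row 1: a1 a2 a3 b14 a5 b16 a7
  row 2: b21 a2 b23 a4 b25 b26 a7
  row 3: b31 a2 a3 b34 a5 a6 a7
Rows 1 and 2 agree on ProjID; apply ProjID→DeptNo and equate their DeptNo entries.
Rows 1 and 3 agree on Budget; apply Budget→Start and equate their Start entries.
No row becomes fully distinguished — the join is lossy.

No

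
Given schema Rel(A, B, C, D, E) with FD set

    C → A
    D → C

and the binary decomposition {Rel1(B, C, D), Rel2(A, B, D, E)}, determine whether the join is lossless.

Yes

Common attributes: Rel1 ∩ Rel2 = {B, D}.
Closure of {B, D}: D → C applies, adding C; C → A applies, adding A. So (B, D)⁺ = {A, B, C, D}.
This closure contains every attribute of Rel1, so Rel1 ∩ Rel2 → Rel1. The join is lossless.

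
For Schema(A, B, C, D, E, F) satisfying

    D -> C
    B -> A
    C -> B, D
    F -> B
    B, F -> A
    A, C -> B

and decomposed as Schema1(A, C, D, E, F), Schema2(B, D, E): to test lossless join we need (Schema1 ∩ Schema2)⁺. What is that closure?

Schema1 ∩ Schema2 = {D, E}.
D → C applies, adding C
C → B, D applies, adding B
B → A applies, adding A
Closure: {A, B, C, D, E}.

A, B, C, D, E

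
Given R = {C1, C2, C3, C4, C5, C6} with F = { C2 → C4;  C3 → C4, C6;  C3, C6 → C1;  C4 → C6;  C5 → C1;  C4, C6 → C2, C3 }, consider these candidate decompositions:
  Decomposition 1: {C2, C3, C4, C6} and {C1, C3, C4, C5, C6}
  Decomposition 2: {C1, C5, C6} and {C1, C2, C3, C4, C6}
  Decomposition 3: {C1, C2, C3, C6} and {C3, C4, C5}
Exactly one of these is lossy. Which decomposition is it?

Decomposition 1: common = {C3, C4, C6}, closure = {C1, C2, C3, C4, C6} → lossless.
Decomposition 2: common = {C1, C6}, closure = {C1, C6} → lossy.
Decomposition 3: common = {C3}, closure = {C1, C2, C3, C4, C6} → lossless.

Decomposition 2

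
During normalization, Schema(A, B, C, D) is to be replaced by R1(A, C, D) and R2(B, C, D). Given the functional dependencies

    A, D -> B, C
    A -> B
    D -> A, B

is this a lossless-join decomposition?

Common attributes: R1 ∩ R2 = {C, D}.
Closure of {C, D}: D → A, B applies, adding A, B. So (C, D)⁺ = {A, B, C, D}.
This closure contains every attribute of R1, so R1 ∩ R2 → R1. The join is lossless.

Yes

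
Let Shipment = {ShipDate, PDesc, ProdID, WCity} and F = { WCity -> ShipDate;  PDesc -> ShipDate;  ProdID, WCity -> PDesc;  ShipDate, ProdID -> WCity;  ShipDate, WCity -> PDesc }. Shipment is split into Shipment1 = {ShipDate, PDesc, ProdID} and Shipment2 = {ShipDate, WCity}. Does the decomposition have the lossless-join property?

No

Common attributes: Shipment1 ∩ Shipment2 = {ShipDate}.
No dependency enlarges {ShipDate}, so (ShipDate)⁺ = {ShipDate}.
The closure contains neither all of Shipment1 = {ShipDate, PDesc, ProdID} nor all of Shipment2 = {ShipDate, WCity}, so the common attributes are not a superkey of either fragment. The join is lossy.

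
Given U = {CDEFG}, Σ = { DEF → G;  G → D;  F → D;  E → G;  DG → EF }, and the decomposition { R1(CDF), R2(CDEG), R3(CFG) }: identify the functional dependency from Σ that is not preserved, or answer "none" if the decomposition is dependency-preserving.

none

DEF → G: restricted closure across fragments reaches G.
G → D lies within R2.
F → D lies within R1.
E → G lies within R2.
DG → EF: restricted closure across fragments reaches EF.
Every dependency is enforceable on the fragments, so the decomposition is dependency-preserving.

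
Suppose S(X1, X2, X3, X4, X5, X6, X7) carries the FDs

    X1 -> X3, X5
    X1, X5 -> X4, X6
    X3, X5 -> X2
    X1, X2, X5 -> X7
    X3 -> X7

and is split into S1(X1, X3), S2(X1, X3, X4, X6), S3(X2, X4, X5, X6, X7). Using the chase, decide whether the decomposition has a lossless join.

No

Chase test. Columns are X1, X2, X3, X4, X5, X6, X7; row i has aⱼ where attribute j ∈ Si, else bᵢⱼ.
Initial tableau (one row per fragment):
  row 1: a1 b12 a3 b14 b15 b16 b17
  row 2: a1 b22 a3 a4 b25 a6 b27
  row 3: b31 a2 b33 a4 a5 a6 a7
Rows 1 and 2 agree on X1; apply X1→X3, X5 and equate their X3, X5 entries.
Rows 1 and 2 agree on X1, X5; apply X1, X5→X4, X6 and equate their X4, X6 entries.
Rows 1 and 2 agree on X3, X5; apply X3, X5→X2 and equate their X2 entries.
Rows 1 and 2 agree on X1, X2, X5; apply X1, X2, X5→X7 and equate their X7 entries.
No row becomes fully distinguished — the join is lossy.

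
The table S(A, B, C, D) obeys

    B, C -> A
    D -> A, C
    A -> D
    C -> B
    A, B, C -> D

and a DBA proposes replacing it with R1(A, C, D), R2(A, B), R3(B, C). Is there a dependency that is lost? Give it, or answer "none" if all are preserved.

none

B, C → A: restricted closure across fragments reaches A.
D → A, C lies within R1.
A → D lies within R1.
C → B lies within R3.
A, B, C → D: restricted closure across fragments reaches D.
Every dependency is enforceable on the fragments, so the decomposition is dependency-preserving.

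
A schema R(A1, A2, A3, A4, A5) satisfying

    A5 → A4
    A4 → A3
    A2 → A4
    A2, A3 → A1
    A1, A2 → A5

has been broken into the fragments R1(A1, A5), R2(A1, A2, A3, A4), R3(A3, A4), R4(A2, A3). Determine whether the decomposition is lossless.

Chase test. Columns are A1, A2, A3, A4, A5; row i has aⱼ where attribute j ∈ Ri, else bᵢⱼ.
Initial tableau (one row per fragment):
  row 1: a1 b12 b13 b14 a5
  row 2: a1 a2 a3 a4 b25
  row 3: b31 b32 a3 a4 b35
  row 4: b41 a2 a3 b44 b45
Rows 2 and 4 agree on A2; apply A2→A4 and equate their A4 entries.
Rows 2 and 4 agree on A2, A3; apply A2, A3→A1 and equate their A1 entries.
Rows 2 and 4 agree on A1, A2; apply A1, A2→A5 and equate their A5 entries.
No row becomes fully distinguished — the join is lossy.

No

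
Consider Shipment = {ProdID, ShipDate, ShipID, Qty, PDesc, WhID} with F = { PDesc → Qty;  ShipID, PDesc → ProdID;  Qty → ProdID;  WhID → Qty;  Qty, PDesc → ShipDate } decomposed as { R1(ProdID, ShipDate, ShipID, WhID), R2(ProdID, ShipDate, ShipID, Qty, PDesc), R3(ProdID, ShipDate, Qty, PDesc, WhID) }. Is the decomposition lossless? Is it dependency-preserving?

Lossless test (chase): Rows 1 and 3 agree on WhID; apply WhID→Qty and equate their Qty entries. No row becomes fully distinguished — the join is lossy.
Dependency preservation: every FD's attributes lie within a single fragment, so each can be enforced locally — preserved.

lossy but dependency-preserving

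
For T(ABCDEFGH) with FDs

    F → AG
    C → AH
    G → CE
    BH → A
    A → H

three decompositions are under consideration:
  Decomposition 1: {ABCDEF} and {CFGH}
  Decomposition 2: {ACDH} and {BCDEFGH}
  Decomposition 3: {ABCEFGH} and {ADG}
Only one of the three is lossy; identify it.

Decomposition 3

Decomposition 1: common = {CF}, closure = {ACEFGH} → lossless.
Decomposition 2: common = {CDH}, closure = {ACDH} → lossless.
Decomposition 3: common = {AG}, closure = {ACEGH} → lossy.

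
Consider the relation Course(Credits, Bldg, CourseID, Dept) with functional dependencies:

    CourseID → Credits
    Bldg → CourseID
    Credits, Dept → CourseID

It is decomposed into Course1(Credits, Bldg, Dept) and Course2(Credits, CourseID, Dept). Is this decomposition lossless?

Yes

Common attributes: Course1 ∩ Course2 = {Credits, Dept}.
Closure of {Credits, Dept}: Credits, Dept → CourseID applies, adding CourseID. So (Credits, Dept)⁺ = {Credits, CourseID, Dept}.
This closure contains every attribute of Course2, so Course1 ∩ Course2 → Course2. The join is lossless.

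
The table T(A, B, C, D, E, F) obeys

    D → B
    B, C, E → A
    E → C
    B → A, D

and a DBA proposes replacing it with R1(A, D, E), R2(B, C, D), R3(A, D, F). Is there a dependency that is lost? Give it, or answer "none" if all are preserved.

E → C

Check E → C: no single fragment contains all of {C, E}, and the restricted closure of {E} across the fragments never reaches {C}.
D → B is preserved.
B, C, E → A is preserved.
B → A, D is preserved.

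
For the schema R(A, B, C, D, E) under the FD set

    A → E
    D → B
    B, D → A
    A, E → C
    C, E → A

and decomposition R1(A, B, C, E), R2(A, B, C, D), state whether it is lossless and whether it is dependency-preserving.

lossless and dependency-preserving

Lossless test: (A, B, C)⁺ = {A, B, C, E}, which contains all of one fragment — lossless.
Dependency preservation: every FD's attributes lie within a single fragment, so each can be enforced locally — preserved.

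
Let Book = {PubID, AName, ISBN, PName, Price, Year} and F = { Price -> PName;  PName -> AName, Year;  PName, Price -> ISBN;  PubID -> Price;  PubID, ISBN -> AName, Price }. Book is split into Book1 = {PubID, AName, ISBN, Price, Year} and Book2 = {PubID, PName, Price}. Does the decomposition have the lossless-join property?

Common attributes: Book1 ∩ Book2 = {PubID, Price}.
Closure of {PubID, Price}: Price → PName applies, adding PName; PName → AName, Year applies, adding AName, Year; PName, Price → ISBN applies, adding ISBN. So (PubID, Price)⁺ = {PubID, AName, ISBN, PName, Price, Year}.
This closure contains every attribute of Book1, so Book1 ∩ Book2 → Book1. The join is lossless.

Yes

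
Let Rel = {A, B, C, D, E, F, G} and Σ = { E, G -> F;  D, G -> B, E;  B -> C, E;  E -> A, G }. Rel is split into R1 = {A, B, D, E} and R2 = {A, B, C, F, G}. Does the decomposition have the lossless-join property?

Yes

Common attributes: R1 ∩ R2 = {A, B}.
Closure of {A, B}: B → C, E applies, adding C, E; E → A, G applies, adding G; E, G → F applies, adding F. So (A, B)⁺ = {A, B, C, E, F, G}.
This closure contains every attribute of R2, so R1 ∩ R2 → R2. The join is lossless.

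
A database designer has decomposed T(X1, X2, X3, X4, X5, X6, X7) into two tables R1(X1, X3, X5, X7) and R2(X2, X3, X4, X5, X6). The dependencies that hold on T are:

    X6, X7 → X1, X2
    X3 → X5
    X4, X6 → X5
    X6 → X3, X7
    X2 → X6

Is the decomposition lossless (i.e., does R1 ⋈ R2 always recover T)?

No

Common attributes: R1 ∩ R2 = {X3, X5}.
No dependency enlarges {X3, X5}, so (X3, X5)⁺ = {X3, X5}.
The closure contains neither all of R1 = {X1, X3, X5, X7} nor all of R2 = {X2, X3, X4, X5, X6}, so the common attributes are not a superkey of either fragment. The join is lossy.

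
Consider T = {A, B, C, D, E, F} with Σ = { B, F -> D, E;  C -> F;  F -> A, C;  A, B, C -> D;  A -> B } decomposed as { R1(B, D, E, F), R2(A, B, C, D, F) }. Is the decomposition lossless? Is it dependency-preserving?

Lossless test: (B, D, F)⁺ = {A, B, C, D, E, F}, which contains all of one fragment — lossless.
Dependency preservation: every FD's attributes lie within a single fragment, so each can be enforced locally — preserved.

lossless and dependency-preserving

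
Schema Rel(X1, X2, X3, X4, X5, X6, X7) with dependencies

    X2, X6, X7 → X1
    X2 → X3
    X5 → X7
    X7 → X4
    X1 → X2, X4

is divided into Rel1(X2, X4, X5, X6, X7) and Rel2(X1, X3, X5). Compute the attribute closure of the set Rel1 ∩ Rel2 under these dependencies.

X4, X5, X7

Rel1 ∩ Rel2 = {X5}.
X5 → X7 applies, adding X7
X7 → X4 applies, adding X4
Closure: {X4, X5, X7}.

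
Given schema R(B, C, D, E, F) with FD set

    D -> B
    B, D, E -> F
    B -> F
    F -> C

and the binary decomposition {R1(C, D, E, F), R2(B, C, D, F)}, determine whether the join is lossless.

Common attributes: R1 ∩ R2 = {C, D, F}.
Closure of {C, D, F}: D → B applies, adding B. So (C, D, F)⁺ = {B, C, D, F}.
This closure contains every attribute of R2, so R1 ∩ R2 → R2. The join is lossless.

Yes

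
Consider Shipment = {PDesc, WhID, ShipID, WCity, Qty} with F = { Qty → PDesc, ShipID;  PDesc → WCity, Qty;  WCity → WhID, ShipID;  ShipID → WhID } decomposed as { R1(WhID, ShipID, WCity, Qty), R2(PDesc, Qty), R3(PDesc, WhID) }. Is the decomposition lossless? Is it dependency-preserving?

lossless and dependency-preserving

Lossless test (chase): Rows 1 and 2 agree on Qty; apply Qty→PDesc, ShipID and equate their PDesc, ShipID entries. Rows 1 and 2 agree on PDesc; apply PDesc→WCity, Qty and equate their WCity, Qty entries. Rows 1 and 3 agree on PDesc; apply PDesc→WCity, Qty and equate their WCity, Qty entries. Rows 1 and 2 agree on WCity; apply WCity→WhID, ShipID and equate their WhID, ShipID entries. Rows 1 and 3 agree on WCity; apply WCity→WhID, ShipID and equate their WhID, ShipID entries. Row 1 is now all distinguished symbols — the join is lossless.
Dependency preservation: Qty → PDesc, ShipID; PDesc → WCity, Qty are not contained in any single fragment, but the restricted closure of each left-hand side across the fragments still reaches the right-hand side; the remaining FDs each lie inside some fragment. All dependencies are preserved.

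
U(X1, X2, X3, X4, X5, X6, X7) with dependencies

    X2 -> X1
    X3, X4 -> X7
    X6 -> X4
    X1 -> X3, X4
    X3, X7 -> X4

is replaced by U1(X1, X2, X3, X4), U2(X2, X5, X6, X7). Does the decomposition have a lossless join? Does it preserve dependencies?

lossless but not dependency-preserving

Lossless test: (X2)⁺ = {X1, X2, X3, X4, X7}, which contains all of one fragment — lossless.
Dependency preservation: the restricted closure of {X3, X4} across the fragments never reaches {X7}, so X3, X4 → X7 cannot be enforced without a join — not preserved.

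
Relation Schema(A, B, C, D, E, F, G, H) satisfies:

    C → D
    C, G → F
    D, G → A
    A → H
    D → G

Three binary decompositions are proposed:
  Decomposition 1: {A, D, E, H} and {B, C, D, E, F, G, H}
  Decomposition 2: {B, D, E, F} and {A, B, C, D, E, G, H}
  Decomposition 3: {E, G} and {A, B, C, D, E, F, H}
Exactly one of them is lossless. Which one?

Decomposition 1: common = {D, E, H}, closure = {A, D, E, G, H} → lossless.
Decomposition 2: common = {B, D, E}, closure = {A, B, D, E, G, H} → lossy.
Decomposition 3: common = {E}, closure = {E} → lossy.

Decomposition 1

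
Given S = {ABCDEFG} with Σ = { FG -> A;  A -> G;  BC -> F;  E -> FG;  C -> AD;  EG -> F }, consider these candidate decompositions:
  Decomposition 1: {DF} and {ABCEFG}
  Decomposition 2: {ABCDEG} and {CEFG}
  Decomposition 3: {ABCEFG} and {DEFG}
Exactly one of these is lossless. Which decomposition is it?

Decomposition 2

Decomposition 1: common = {F}, closure = {F} → lossy.
Decomposition 2: common = {CEG}, closure = {ACDEFG} → lossless.
Decomposition 3: common = {EFG}, closure = {AEFG} → lossy.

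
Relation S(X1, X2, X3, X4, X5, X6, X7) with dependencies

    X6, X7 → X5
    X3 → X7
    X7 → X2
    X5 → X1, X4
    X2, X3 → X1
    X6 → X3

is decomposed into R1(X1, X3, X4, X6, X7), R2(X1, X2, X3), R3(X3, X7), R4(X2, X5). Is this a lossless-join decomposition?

No

Chase test. Columns are X1, X2, X3, X4, X5, X6, X7; row i has aⱼ where attribute j ∈ Ri, else bᵢⱼ.
Initial tableau (one row per fragment):
  row 1: a1 b12 a3 a4 b15 a6 a7
  row 2: a1 a2 a3 b24 b25 b26 b27
  row 3: b31 b32 a3 b34 b35 b36 a7
  row 4: b41 a2 b43 b44 a5 b46 b47
Rows 1 and 2 agree on X3; apply X3→X7 and equate their X7 entries.
Rows 1 and 2 agree on X7; apply X7→X2 and equate their X2 entries.
Rows 1 and 3 agree on X7; apply X7→X2 and equate their X2 entries.
Rows 1 and 3 agree on X2, X3; apply X2, X3→X1 and equate their X1 entries.
No row becomes fully distinguished — the join is lossy.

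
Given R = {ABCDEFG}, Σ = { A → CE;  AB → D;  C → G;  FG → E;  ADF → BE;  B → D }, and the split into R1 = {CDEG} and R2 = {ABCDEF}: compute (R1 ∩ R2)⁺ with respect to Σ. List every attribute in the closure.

R1 ∩ R2 = {CDE}.
C → G applies, adding G
Closure: {CDEG}.

CDEG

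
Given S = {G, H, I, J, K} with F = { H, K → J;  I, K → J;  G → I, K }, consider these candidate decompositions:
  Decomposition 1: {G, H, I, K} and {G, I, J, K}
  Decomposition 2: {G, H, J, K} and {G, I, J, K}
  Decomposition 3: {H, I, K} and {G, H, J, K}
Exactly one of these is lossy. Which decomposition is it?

Decomposition 1: common = {G, I, K}, closure = {G, I, J, K} → lossless.
Decomposition 2: common = {G, J, K}, closure = {G, I, J, K} → lossless.
Decomposition 3: common = {H, K}, closure = {H, J, K} → lossy.

Decomposition 3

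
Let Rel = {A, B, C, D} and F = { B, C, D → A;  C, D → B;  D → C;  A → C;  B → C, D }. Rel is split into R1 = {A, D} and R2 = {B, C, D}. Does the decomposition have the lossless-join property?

Common attributes: R1 ∩ R2 = {D}.
Closure of {D}: D → C applies, adding C; C, D → B applies, adding B; B, C, D → A applies, adding A. So (D)⁺ = {A, B, C, D}.
This closure contains every attribute of R1, so R1 ∩ R2 → R1. The join is lossless.

Yes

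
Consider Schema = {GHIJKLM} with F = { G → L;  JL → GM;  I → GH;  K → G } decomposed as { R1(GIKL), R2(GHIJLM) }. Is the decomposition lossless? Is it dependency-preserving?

lossy but dependency-preserving

Lossless test: (GIL)⁺ = {GHIL}, which is a superkey of neither fragment — lossy.
Dependency preservation: every FD's attributes lie within a single fragment, so each can be enforced locally — preserved.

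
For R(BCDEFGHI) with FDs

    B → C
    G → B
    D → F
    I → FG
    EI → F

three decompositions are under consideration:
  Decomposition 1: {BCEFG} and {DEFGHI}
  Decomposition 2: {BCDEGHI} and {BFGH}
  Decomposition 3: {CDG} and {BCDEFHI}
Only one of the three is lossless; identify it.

Decomposition 1

Decomposition 1: common = {EFG}, closure = {BCEFG} → lossless.
Decomposition 2: common = {BGH}, closure = {BCGH} → lossy.
Decomposition 3: common = {CD}, closure = {CDF} → lossy.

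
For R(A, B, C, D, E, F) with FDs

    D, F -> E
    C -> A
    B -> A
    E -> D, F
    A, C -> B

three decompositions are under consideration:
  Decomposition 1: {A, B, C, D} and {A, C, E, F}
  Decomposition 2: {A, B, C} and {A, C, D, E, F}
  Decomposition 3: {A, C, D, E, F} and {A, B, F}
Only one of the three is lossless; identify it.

Decomposition 2

Decomposition 1: common = {A, C}, closure = {A, B, C} → lossy.
Decomposition 2: common = {A, C}, closure = {A, B, C} → lossless.
Decomposition 3: common = {A, F}, closure = {A, F} → lossy.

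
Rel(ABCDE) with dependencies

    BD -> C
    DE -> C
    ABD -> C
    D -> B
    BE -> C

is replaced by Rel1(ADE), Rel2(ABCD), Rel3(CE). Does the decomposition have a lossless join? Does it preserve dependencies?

lossless but not dependency-preserving

Lossless test (chase): Rows 1 and 2 agree on D; apply D→B and equate their B entries. Rows 1 and 2 agree on BD; apply BD→C and equate their C entries. Row 1 is now all distinguished symbols — the join is lossless.
Dependency preservation: the restricted closure of {BE} across the fragments never reaches {C}, so BE → C cannot be enforced without a join — not preserved.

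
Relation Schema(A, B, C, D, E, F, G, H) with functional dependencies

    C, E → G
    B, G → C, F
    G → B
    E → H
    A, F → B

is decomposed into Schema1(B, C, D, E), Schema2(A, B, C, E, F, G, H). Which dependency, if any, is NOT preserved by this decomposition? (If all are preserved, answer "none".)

none

C, E → G lies within Schema2.
B, G → C, F lies within Schema2.
G → B lies within Schema2.
E → H lies within Schema2.
A, F → B lies within Schema2.
Every dependency is enforceable on the fragments, so the decomposition is dependency-preserving.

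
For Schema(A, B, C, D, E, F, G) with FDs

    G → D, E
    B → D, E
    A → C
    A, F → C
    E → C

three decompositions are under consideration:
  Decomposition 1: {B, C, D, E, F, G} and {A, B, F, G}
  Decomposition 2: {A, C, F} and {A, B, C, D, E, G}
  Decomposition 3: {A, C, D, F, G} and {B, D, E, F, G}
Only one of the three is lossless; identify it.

Decomposition 1: common = {B, F, G}, closure = {B, C, D, E, F, G} → lossless.
Decomposition 2: common = {A, C}, closure = {A, C} → lossy.
Decomposition 3: common = {D, F, G}, closure = {C, D, E, F, G} → lossy.

Decomposition 1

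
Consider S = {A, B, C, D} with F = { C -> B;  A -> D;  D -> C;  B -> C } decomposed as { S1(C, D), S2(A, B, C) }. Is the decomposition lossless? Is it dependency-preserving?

Lossless test: (C)⁺ = {B, C}, which is a superkey of neither fragment — lossy.
Dependency preservation: the restricted closure of {A} across the fragments never reaches {D}, so A → D cannot be enforced without a join — not preserved.

lossy and not dependency-preserving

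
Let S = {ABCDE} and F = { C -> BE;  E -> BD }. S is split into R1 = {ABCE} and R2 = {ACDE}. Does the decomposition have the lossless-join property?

Yes

Common attributes: R1 ∩ R2 = {ACE}.
Closure of {ACE}: C → BE applies, adding B; E → BD applies, adding D. So (ACE)⁺ = {ABCDE}.
This closure contains every attribute of R1, so R1 ∩ R2 → R1. The join is lossless.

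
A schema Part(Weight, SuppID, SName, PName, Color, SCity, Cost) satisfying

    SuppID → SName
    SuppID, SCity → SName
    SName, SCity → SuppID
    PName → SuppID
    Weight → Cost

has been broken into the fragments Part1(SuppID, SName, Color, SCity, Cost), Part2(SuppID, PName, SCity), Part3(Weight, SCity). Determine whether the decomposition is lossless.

Chase test. Columns are Weight, SuppID, SName, PName, Color, SCity, Cost; row i has aⱼ where attribute j ∈ Parti, else bᵢⱼ.
Initial tableau (one row per fragment):
  row 1: b11 a2 a3 b14 a5 a6 a7
  row 2: b21 a2 b23 a4 b25 a6 b27
  row 3: a1 b32 b33 b34 b35 a6 b37
Rows 1 and 2 agree on SuppID; apply SuppID→SName and equate their SName entries.
No row becomes fully distinguished — the join is lossy.

No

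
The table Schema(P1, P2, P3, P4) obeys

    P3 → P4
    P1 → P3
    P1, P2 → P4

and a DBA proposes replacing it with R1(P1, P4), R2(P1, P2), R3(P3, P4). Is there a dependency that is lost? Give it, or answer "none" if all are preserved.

P1 → P3

Check P1 → P3: no single fragment contains all of {P1, P3}, and the restricted closure of {P1} across the fragments never reaches {P3}.
P3 → P4 is preserved.
P1, P2 → P4 is preserved.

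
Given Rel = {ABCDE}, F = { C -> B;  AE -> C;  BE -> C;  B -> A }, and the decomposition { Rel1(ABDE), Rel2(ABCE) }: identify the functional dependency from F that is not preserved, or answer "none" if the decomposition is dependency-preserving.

C → B lies within Rel2.
AE → C lies within Rel2.
BE → C lies within Rel2.
B → A lies within Rel1.
Every dependency is enforceable on the fragments, so the decomposition is dependency-preserving.

none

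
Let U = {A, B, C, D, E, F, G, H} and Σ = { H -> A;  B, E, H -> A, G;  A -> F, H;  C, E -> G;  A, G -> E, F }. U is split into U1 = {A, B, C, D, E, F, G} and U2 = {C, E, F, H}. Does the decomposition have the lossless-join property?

Common attributes: U1 ∩ U2 = {C, E, F}.
Closure of {C, E, F}: C, E → G applies, adding G. So (C, E, F)⁺ = {C, E, F, G}.
The closure contains neither all of U1 = {A, B, C, D, E, F, G} nor all of U2 = {C, E, F, H}, so the common attributes are not a superkey of either fragment. The join is lossy.

No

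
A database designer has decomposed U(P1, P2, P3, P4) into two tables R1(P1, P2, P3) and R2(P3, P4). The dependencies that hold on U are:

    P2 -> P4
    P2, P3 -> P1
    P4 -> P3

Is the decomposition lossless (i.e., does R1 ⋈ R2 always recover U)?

Common attributes: R1 ∩ R2 = {P3}.
No dependency enlarges {P3}, so (P3)⁺ = {P3}.
The closure contains neither all of R1 = {P1, P2, P3} nor all of R2 = {P3, P4}, so the common attributes are not a superkey of either fragment. The join is lossy.

No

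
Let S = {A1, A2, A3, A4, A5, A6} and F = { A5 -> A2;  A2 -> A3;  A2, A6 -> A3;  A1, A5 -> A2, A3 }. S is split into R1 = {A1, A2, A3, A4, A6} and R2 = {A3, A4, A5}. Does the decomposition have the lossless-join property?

Common attributes: R1 ∩ R2 = {A3, A4}.
No dependency enlarges {A3, A4}, so (A3, A4)⁺ = {A3, A4}.
The closure contains neither all of R1 = {A1, A2, A3, A4, A6} nor all of R2 = {A3, A4, A5}, so the common attributes are not a superkey of either fragment. The join is lossy.

No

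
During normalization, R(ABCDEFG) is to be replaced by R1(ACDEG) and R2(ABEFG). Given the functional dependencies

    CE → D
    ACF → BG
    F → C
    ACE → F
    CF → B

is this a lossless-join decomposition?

No

Common attributes: R1 ∩ R2 = {AEG}.
No dependency enlarges {AEG}, so (AEG)⁺ = {AEG}.
The closure contains neither all of R1 = {ACDEG} nor all of R2 = {ABEFG}, so the common attributes are not a superkey of either fragment. The join is lossy.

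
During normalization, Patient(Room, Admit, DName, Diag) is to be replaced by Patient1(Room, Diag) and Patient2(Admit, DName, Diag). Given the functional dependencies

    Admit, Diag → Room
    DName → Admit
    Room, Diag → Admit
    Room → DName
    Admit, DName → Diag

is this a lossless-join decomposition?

No

Common attributes: Patient1 ∩ Patient2 = {Diag}.
No dependency enlarges {Diag}, so (Diag)⁺ = {Diag}.
The closure contains neither all of Patient1 = {Room, Diag} nor all of Patient2 = {Admit, DName, Diag}, so the common attributes are not a superkey of either fragment. The join is lossy.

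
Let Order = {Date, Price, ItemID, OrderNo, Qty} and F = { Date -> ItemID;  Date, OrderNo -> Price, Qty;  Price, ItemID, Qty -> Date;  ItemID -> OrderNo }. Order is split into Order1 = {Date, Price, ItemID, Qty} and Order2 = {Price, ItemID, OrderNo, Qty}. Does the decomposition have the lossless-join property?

Common attributes: Order1 ∩ Order2 = {Price, ItemID, Qty}.
Closure of {Price, ItemID, Qty}: Price, ItemID, Qty → Date applies, adding Date; ItemID → OrderNo applies, adding OrderNo. So (Price, ItemID, Qty)⁺ = {Date, Price, ItemID, OrderNo, Qty}.
This closure contains every attribute of Order1, so Order1 ∩ Order2 → Order1. The join is lossless.

Yes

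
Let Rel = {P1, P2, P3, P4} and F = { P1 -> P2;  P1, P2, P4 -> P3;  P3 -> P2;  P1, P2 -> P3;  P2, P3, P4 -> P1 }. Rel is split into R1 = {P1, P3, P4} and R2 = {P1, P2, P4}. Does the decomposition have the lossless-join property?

Yes

Common attributes: R1 ∩ R2 = {P1, P4}.
Closure of {P1, P4}: P1 → P2 applies, adding P2; P1, P2, P4 → P3 applies, adding P3. So (P1, P4)⁺ = {P1, P2, P3, P4}.
This closure contains every attribute of R1, so R1 ∩ R2 → R1. The join is lossless.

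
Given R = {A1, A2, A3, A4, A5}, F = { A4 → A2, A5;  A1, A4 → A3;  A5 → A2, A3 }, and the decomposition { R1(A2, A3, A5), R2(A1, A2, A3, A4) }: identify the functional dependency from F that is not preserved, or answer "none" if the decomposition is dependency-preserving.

Check A4 → A2, A5: no single fragment contains all of {A2, A4, A5}, and the restricted closure of {A4} across the fragments never reaches {A2, A5}.
A1, A4 → A3 is preserved.
A5 → A2, A3 is preserved.

A4 → A2, A5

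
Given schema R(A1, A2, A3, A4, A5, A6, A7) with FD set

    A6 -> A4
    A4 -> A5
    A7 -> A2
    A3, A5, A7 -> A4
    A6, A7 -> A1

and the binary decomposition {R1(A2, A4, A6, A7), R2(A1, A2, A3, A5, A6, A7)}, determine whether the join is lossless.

Common attributes: R1 ∩ R2 = {A2, A6, A7}.
Closure of {A2, A6, A7}: A6 → A4 applies, adding A4; A4 → A5 applies, adding A5; A6, A7 → A1 applies, adding A1. So (A2, A6, A7)⁺ = {A1, A2, A4, A5, A6, A7}.
This closure contains every attribute of R1, so R1 ∩ R2 → R1. The join is lossless.

Yes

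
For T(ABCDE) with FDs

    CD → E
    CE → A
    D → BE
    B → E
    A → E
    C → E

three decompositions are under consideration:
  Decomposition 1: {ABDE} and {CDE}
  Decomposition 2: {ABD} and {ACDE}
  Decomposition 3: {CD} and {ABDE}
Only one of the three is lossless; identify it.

Decomposition 2

Decomposition 1: common = {DE}, closure = {BDE} → lossy.
Decomposition 2: common = {AD}, closure = {ABDE} → lossless.
Decomposition 3: common = {D}, closure = {BDE} → lossy.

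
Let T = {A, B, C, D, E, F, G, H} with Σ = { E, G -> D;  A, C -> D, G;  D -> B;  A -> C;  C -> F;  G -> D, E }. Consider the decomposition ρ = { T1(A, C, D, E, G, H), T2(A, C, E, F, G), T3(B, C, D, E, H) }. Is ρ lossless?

Chase test. Columns are A, B, C, D, E, F, G, H; row i has aⱼ where attribute j ∈ Ti, else bᵢⱼ.
Initial tableau (one row per fragment):
  row 1: a1 b12 a3 a4 a5 b16 a7 a8
  row 2: a1 b22 a3 b24 a5 a6 a7 b28
  row 3: b31 a2 a3 a4 a5 b36 b37 a8
Rows 1 and 2 agree on E, G; apply E, G→D and equate their D entries.
Rows 1 and 2 agree on D; apply D→B and equate their B entries.
Rows 1 and 3 agree on D; apply D→B and equate their B entries.
Rows 1 and 2 agree on C; apply C→F and equate their F entries.
Rows 1 and 3 agree on C; apply C→F and equate their F entries.
Row 1 is now all distinguished symbols — the join is lossless.

Yes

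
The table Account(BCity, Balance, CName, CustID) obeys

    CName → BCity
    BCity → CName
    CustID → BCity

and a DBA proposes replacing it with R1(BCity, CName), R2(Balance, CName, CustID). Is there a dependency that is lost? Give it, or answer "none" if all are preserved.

none

CName → BCity lies within R1.
BCity → CName lies within R1.
CustID → BCity: restricted closure across fragments reaches BCity.
Every dependency is enforceable on the fragments, so the decomposition is dependency-preserving.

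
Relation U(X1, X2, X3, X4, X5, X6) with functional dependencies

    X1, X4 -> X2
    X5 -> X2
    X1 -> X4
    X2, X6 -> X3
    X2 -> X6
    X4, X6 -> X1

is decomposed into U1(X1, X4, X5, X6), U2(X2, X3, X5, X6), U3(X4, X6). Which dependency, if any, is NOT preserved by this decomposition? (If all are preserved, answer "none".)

Check X1, X4 → X2: no single fragment contains all of {X1, X2, X4}, and the restricted closure of {X1, X4} across the fragments never reaches {X2}.
X5 → X2 is preserved.
X1 → X4 is preserved.
X2, X6 → X3 is preserved.
X2 → X6 is preserved.
X4, X6 → X1 is preserved.

X1, X4 -> X2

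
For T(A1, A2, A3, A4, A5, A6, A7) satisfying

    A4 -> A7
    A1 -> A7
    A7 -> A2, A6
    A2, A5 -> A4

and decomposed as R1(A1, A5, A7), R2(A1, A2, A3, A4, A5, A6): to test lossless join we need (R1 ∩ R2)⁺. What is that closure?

A1, A2, A4, A5, A6, A7

R1 ∩ R2 = {A1, A5}.
A1 → A7 applies, adding A7
A7 → A2, A6 applies, adding A2, A6
A2, A5 → A4 applies, adding A4
Closure: {A1, A2, A4, A5, A6, A7}.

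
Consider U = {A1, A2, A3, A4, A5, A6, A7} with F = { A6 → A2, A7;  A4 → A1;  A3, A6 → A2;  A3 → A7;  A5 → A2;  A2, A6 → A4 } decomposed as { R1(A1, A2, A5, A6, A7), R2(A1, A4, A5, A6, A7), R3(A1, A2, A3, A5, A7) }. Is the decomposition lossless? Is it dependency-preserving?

lossy but dependency-preserving

Lossless test (chase): Rows 1 and 2 agree on A6; apply A6→A2, A7 and equate their A2, A7 entries. Rows 1 and 2 agree on A2, A6; apply A2, A6→A4 and equate their A4 entries. No row becomes fully distinguished — the join is lossy.
Dependency preservation: A3, A6 → A2; A2, A6 → A4 are not contained in any single fragment, but the restricted closure of each left-hand side across the fragments still reaches the right-hand side; the remaining FDs each lie inside some fragment. All dependencies are preserved.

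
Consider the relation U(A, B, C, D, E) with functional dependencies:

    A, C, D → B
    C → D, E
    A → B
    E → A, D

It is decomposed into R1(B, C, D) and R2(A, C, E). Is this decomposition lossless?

Yes

Common attributes: R1 ∩ R2 = {C}.
Closure of {C}: C → D, E applies, adding D, E; E → A, D applies, adding A; A, C, D → B applies, adding B. So (C)⁺ = {A, B, C, D, E}.
This closure contains every attribute of R1, so R1 ∩ R2 → R1. The join is lossless.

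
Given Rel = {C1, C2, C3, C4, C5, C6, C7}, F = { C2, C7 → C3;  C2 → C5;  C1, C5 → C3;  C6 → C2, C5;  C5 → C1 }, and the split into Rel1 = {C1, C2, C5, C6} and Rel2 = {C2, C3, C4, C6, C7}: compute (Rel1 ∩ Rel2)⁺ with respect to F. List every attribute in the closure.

Rel1 ∩ Rel2 = {C2, C6}.
C2 → C5 applies, adding C5
C5 → C1 applies, adding C1
C1, C5 → C3 applies, adding C3
Closure: {C1, C2, C3, C5, C6}.

C1, C2, C3, C5, C6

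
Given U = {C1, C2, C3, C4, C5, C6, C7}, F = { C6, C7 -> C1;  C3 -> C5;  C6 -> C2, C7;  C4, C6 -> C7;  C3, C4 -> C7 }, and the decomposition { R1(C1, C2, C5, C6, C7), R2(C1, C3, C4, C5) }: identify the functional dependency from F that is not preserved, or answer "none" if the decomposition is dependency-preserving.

C3, C4 -> C7

Check C3, C4 → C7: no single fragment contains all of {C3, C4, C7}, and the restricted closure of {C3, C4} across the fragments never reaches {C7}.
C6, C7 → C1 is preserved.
C3 → C5 is preserved.
C6 → C2, C7 is preserved.
C4, C6 → C7 is preserved.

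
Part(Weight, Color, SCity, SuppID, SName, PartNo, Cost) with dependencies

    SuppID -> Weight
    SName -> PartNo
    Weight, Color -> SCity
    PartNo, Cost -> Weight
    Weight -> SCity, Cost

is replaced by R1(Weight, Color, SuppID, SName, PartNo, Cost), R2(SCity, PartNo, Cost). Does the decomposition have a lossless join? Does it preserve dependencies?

Lossless test: (PartNo, Cost)⁺ = {Weight, SCity, PartNo, Cost}, which contains all of one fragment — lossless.
Dependency preservation: the restricted closure of {Weight, Color} across the fragments never reaches {SCity}, so Weight, Color → SCity cannot be enforced without a join — not preserved.

lossless but not dependency-preserving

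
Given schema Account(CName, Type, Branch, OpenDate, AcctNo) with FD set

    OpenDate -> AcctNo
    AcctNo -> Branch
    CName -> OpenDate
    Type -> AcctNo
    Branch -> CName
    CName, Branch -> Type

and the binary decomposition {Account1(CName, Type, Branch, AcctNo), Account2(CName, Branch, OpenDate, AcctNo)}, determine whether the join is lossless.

Yes

Common attributes: Account1 ∩ Account2 = {CName, Branch, AcctNo}.
Closure of {CName, Branch, AcctNo}: CName → OpenDate applies, adding OpenDate; CName, Branch → Type applies, adding Type. So (CName, Branch, AcctNo)⁺ = {CName, Type, Branch, OpenDate, AcctNo}.
This closure contains every attribute of Account1, so Account1 ∩ Account2 → Account1. The join is lossless.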